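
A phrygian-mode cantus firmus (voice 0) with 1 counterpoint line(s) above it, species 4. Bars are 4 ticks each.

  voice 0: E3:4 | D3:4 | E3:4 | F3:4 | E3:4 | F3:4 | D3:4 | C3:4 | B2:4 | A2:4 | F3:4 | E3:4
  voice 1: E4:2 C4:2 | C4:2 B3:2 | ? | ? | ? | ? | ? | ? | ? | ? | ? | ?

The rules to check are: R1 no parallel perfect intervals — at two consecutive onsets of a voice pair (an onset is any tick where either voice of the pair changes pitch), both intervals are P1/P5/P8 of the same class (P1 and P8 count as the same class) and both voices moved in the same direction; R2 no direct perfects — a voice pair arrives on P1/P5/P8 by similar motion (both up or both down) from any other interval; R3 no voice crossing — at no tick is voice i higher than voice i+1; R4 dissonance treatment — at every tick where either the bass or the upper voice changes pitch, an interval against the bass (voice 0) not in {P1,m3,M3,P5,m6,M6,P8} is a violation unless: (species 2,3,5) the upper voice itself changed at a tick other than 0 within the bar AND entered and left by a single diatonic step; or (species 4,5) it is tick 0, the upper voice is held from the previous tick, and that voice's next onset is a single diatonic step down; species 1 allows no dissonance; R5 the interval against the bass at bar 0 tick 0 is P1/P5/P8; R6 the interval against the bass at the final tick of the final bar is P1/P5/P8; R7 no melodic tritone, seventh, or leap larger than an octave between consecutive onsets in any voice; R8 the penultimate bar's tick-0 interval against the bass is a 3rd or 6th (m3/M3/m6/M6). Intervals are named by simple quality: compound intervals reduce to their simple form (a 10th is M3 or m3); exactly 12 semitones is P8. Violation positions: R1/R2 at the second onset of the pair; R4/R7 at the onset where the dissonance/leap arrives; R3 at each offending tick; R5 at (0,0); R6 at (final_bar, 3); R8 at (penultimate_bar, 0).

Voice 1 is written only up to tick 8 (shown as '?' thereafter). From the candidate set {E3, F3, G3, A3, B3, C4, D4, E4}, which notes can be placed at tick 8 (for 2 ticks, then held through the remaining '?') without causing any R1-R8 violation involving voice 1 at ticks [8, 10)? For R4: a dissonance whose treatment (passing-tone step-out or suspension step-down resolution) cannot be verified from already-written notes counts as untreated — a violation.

E3: legal
F3: violates R4,R7
G3: legal
A3: violates R4
B3: legal
C4: legal
D4: violates R4
E4: violates R2

{B3, C4, E3, G3}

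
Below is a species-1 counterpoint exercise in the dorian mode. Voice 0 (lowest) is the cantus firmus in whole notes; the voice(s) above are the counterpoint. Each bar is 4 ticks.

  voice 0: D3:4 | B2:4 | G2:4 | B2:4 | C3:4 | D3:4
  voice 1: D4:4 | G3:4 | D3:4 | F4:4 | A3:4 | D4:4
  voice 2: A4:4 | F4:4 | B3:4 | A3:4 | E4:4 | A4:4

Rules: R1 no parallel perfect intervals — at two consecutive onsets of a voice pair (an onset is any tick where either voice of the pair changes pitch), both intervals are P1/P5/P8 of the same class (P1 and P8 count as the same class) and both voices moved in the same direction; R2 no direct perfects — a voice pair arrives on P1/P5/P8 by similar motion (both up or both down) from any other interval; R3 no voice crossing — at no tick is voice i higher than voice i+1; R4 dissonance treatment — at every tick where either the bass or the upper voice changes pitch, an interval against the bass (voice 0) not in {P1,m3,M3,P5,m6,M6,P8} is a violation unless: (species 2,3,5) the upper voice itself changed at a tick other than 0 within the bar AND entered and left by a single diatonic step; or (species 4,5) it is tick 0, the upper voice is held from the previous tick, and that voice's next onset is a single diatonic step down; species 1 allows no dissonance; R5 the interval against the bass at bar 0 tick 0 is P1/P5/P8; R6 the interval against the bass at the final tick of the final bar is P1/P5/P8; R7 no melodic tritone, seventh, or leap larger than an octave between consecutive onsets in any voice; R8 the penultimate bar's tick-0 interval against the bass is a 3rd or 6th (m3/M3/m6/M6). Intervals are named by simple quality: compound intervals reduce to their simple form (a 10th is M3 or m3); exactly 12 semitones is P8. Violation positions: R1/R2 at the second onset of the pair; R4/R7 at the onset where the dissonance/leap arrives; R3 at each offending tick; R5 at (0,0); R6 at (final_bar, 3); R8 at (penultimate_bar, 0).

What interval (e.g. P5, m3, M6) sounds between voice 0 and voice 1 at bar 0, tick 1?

P8

voice 0=D3 voice 1=D4 -> P8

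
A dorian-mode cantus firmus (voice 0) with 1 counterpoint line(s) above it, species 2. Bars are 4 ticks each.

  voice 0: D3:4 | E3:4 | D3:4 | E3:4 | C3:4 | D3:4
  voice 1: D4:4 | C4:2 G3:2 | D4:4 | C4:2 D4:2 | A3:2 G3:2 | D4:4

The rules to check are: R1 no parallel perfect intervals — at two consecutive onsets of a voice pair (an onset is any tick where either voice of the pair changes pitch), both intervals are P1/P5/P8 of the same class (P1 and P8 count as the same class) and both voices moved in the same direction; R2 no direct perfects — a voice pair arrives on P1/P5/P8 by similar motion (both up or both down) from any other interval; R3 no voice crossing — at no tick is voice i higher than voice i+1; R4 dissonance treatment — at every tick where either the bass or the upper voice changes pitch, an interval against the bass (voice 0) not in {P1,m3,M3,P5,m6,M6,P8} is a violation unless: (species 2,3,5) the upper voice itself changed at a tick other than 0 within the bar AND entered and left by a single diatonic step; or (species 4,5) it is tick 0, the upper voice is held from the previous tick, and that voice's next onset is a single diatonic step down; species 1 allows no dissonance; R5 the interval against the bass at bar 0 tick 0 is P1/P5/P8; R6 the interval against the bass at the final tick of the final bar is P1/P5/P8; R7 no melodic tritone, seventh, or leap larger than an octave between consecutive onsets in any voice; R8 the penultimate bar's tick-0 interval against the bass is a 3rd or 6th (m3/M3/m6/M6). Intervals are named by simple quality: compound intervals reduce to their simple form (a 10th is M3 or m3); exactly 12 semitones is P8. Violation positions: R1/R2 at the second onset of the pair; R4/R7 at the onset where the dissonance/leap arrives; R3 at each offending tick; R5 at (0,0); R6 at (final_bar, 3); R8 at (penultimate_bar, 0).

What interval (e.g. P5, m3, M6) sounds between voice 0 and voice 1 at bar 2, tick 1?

voice 0=D3 voice 1=D4 -> P8

P8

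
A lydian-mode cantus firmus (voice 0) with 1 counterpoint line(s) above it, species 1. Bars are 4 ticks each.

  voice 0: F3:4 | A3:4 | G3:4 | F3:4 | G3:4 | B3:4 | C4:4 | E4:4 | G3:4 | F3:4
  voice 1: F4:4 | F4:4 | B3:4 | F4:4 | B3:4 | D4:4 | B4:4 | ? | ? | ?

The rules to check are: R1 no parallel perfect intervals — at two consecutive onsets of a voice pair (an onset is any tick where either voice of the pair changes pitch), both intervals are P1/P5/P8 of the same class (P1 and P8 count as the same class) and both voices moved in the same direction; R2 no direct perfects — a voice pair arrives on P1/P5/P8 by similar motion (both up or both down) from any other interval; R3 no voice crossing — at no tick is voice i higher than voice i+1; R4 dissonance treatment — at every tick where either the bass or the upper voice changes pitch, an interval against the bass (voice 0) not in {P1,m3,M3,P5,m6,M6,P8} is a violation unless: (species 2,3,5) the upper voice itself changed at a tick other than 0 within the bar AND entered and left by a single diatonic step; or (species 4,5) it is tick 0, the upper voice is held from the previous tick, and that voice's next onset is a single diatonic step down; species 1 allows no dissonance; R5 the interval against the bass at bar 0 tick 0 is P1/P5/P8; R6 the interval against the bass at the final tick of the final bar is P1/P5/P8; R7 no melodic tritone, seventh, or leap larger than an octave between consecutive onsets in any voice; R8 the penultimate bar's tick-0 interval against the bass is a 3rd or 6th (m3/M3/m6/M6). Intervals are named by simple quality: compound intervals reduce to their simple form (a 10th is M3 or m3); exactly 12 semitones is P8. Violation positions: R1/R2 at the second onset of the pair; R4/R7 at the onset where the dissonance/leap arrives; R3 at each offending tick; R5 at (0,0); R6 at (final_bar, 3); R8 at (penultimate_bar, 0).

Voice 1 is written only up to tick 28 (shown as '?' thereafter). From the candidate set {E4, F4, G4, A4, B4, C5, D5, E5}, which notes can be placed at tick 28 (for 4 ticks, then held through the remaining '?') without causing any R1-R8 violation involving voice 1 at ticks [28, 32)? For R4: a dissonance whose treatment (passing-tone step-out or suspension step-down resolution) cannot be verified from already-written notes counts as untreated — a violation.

{B4, C5, E4, G4}

E4: legal
F4: violates R4,R7
G4: legal
A4: violates R4
B4: legal
C5: legal
D5: violates R4
E5: violates R2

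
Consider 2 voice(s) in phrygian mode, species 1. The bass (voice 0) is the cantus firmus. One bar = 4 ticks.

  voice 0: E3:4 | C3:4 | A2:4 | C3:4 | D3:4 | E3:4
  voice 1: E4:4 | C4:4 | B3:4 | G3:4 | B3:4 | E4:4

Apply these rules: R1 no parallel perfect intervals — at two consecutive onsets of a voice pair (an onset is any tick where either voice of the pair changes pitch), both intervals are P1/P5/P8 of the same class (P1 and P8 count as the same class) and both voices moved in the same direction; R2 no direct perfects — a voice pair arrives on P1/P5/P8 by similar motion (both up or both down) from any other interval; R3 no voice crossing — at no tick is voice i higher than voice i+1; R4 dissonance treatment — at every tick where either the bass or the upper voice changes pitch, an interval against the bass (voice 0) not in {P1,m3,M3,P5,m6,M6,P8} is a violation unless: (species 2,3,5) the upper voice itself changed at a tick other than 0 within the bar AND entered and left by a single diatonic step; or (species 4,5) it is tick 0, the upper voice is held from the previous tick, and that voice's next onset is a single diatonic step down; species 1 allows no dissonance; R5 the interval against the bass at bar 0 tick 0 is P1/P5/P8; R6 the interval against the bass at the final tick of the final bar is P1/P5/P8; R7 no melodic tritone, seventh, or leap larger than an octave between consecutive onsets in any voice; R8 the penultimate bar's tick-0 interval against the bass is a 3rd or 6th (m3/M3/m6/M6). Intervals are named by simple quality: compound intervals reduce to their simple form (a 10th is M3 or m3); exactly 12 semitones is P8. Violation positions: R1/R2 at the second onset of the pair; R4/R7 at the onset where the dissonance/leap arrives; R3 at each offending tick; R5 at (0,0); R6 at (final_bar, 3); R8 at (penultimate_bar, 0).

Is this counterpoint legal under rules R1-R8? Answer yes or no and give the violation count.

No (3 violations)

bar 0: v0=E3 v1=E4 (P8)
bar 1: v0=C3 v1=C4 (P8)
bar 2: v0=A2 v1=B3 (M2)
bar 3: v0=C3 v1=G3 (P5)
bar 4: v0=D3 v1=B3 (M6)
bar 5: v0=E3 v1=E4 (P8)
  R1 @ bar1.0: E3/E4 P8 -> C3/C4 P8 similar
  R4 @ bar2.0: A2/B3 M2 untreated
  R2 @ bar5.0: D3/B3 M6 -> E3/E4 P8 similar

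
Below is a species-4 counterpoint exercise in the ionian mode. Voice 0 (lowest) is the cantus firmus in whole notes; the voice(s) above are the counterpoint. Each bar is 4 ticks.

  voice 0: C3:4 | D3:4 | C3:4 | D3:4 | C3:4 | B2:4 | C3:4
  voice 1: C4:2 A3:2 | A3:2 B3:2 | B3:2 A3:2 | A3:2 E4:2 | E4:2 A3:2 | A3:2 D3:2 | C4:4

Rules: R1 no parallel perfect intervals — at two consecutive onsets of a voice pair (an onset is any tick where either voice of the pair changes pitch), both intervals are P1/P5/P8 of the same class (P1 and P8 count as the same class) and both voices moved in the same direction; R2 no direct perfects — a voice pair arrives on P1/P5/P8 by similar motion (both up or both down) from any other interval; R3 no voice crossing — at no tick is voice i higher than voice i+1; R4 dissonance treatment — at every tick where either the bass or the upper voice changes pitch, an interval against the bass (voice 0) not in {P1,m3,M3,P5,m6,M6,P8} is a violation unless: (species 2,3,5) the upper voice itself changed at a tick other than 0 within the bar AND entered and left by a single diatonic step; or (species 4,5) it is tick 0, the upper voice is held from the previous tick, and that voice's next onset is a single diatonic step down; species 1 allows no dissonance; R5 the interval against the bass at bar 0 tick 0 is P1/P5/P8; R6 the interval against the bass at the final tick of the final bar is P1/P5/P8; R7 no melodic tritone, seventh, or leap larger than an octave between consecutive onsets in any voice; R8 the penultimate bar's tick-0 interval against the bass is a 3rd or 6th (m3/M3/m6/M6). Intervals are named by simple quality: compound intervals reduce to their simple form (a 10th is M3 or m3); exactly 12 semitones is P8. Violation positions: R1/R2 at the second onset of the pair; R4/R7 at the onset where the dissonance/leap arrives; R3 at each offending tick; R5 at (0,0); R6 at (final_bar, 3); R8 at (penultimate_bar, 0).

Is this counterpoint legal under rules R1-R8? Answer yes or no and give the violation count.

No (5 violations)

bar 0: v0=C3 v1=C4 (P8)
bar 1: v0=D3 v1=A3 (P5)
bar 2: v0=C3 v1=B3 (M7)
bar 3: v0=D3 v1=A3 (P5)
bar 4: v0=C3 v1=E4 (M3)
bar 5: v0=B2 v1=A3 (m7)
bar 6: v0=C3 v1=C4 (P8)
  R4 @ bar3.2: D3/E4 M2 untreated
  R4 @ bar5.0: B2/A3 m7 untreated
  R8 @ bar5.0: penult m7 not 3rd/6th
  R2 @ bar6.0: B2/D3 m3 -> C3/C4 P8 similar
  R7 @ bar6.0: D3->C4 leap 10st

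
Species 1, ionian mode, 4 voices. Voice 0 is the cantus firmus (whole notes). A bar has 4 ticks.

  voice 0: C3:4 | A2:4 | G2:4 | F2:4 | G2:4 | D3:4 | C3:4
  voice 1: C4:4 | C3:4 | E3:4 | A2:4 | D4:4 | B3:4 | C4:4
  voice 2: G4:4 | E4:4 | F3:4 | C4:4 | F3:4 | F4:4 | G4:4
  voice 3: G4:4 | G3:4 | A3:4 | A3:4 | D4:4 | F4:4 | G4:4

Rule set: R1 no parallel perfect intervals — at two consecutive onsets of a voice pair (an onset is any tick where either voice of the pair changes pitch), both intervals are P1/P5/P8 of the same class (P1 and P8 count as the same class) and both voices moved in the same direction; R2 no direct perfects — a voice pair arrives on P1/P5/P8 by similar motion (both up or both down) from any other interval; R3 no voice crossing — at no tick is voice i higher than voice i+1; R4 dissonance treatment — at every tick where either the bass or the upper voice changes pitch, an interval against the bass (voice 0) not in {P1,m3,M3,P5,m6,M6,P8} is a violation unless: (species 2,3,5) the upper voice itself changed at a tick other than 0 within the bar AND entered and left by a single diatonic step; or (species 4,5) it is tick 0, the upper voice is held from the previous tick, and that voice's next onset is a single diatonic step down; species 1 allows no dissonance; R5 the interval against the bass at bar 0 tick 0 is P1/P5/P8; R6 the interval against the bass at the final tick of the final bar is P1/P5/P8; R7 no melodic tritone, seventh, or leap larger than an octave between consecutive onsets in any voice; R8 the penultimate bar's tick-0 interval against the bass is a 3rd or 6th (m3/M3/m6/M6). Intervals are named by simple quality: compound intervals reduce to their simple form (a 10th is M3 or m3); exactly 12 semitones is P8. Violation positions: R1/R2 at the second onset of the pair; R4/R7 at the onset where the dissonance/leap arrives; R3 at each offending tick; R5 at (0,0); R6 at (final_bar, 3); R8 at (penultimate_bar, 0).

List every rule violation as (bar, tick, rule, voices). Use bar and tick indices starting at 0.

(1, 0, R1, (0, 2))
(1, 0, R1, (1, 3))
(1, 0, R3, (2, 3))
(1, 0, R4, (0, 3))
(1, 1, R3, (2, 3))
(1, 2, R3, (2, 3))
(1, 3, R3, (2, 3))
(2, 0, R4, (0, 2))
(2, 0, R4, (0, 3))
(2, 0, R7, (2,))
(3, 0, R3, (2, 3))
(3, 1, R3, (2, 3))
(3, 2, R3, (2, 3))
(3, 3, R3, (2, 3))
(4, 0, R1, (1, 3))
(4, 0, R2, (0, 1))
(4, 0, R2, (0, 3))
(4, 0, R3, (1, 2))
(4, 0, R4, (0, 2))
(4, 0, R7, (1,))
(4, 1, R3, (1, 2))
(4, 2, R3, (1, 2))
(4, 3, R3, (1, 2))
(5, 0, R2, (2, 3))
(6, 0, R1, (2, 3))
(6, 0, R2, (1, 2))
(6, 0, R2, (1, 3))

bar 0: v0=C3 v1=C4 v2=G4 v3=G4 downbeat P5
bar 1: v0=A2 v1=C3 v2=E4 v3=G3 downbeat m7
bar 2: v0=G2 v1=E3 v2=F3 v3=A3 downbeat M2
bar 3: v0=F2 v1=A2 v2=C4 v3=A3 downbeat M3
bar 4: v0=G2 v1=D4 v2=F3 v3=D4 downbeat P5
bar 5: v0=D3 v1=B3 v2=F4 v3=F4 downbeat m3
bar 6: v0=C3 v1=C4 v2=G4 v3=G4 downbeat P5
  -> R1 @ bar 1 tick 0 v(0, 2): C3/G4 P5 -> A2/E4 P5 similar
  -> R1 @ bar 1 tick 0 v(1, 3): C4/G4 P5 -> C3/G3 P5 similar
  -> R3 @ bar 1 tick 0 v(2, 3): E4 above G3
  -> R4 @ bar 1 tick 0 v(0, 3): A2/G3 m7 untreated
  -> R3 @ bar 1 tick 1 v(2, 3): E4 above G3
  -> R3 @ bar 1 tick 2 v(2, 3): E4 above G3
  -> R3 @ bar 1 tick 3 v(2, 3): E4 above G3
  -> R4 @ bar 2 tick 0 v(0, 2): G2/F3 m7 untreated
  -> R4 @ bar 2 tick 0 v(0, 3): G2/A3 M2 untreated
  -> R7 @ bar 2 tick 0 v(2,): E4->F3 leap 11st
  -> R3 @ bar 3 tick 0 v(2, 3): C4 above A3
  -> R3 @ bar 3 tick 1 v(2, 3): C4 above A3
  -> R3 @ bar 3 tick 2 v(2, 3): C4 above A3
  -> R3 @ bar 3 tick 3 v(2, 3): C4 above A3
  -> R1 @ bar 4 tick 0 v(1, 3): A2/A3 P8 -> D4/D4 P1 similar
  -> R2 @ bar 4 tick 0 v(0, 1): F2/A2 M3 -> G2/D4 P5 similar
  -> R2 @ bar 4 tick 0 v(0, 3): F2/A3 M3 -> G2/D4 P5 similar
  -> R3 @ bar 4 tick 0 v(1, 2): D4 above F3
  -> R4 @ bar 4 tick 0 v(0, 2): G2/F3 m7 untreated
  -> R7 @ bar 4 tick 0 v(1,): A2->D4 leap 17st
  -> R3 @ bar 4 tick 1 v(1, 2): D4 above F3
  -> R3 @ bar 4 tick 2 v(1, 2): D4 above F3
  -> R3 @ bar 4 tick 3 v(1, 2): D4 above F3
  -> R2 @ bar 5 tick 0 v(2, 3): F3/D4 M6 -> F4/F4 P1 similar
  -> R1 @ bar 6 tick 0 v(2, 3): F4/F4 P1 -> G4/G4 P1 similar
  -> R2 @ bar 6 tick 0 v(1, 2): B3/F4 TT -> C4/G4 P5 similar
  -> R2 @ bar 6 tick 0 v(1, 3): B3/F4 TT -> C4/G4 P5 similar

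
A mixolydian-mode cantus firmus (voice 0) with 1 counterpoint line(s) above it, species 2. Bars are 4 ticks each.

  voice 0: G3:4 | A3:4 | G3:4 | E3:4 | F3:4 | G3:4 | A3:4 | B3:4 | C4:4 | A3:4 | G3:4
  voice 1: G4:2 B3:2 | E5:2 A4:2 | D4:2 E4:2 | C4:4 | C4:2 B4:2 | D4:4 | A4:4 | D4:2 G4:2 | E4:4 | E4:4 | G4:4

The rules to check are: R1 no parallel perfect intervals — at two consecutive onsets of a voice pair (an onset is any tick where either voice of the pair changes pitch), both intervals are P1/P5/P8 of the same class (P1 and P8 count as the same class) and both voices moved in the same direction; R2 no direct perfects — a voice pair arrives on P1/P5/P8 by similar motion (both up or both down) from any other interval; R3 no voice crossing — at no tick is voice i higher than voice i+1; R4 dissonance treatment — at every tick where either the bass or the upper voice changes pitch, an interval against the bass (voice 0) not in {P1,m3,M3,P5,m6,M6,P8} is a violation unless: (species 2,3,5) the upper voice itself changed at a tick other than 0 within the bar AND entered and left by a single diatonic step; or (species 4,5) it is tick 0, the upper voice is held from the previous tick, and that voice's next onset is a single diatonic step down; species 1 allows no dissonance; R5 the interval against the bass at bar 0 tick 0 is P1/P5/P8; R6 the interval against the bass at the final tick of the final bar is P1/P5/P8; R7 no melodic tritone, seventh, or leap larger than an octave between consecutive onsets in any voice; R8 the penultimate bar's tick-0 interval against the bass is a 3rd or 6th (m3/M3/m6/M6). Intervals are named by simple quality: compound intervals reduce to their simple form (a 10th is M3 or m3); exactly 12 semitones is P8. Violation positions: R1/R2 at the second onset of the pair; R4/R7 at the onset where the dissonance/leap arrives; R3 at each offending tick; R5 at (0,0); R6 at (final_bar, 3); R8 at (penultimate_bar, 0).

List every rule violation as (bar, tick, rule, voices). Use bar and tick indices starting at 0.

(1, 0, R2, (0, 1))
(1, 0, R7, (1,))
(2, 0, R2, (0, 1))
(4, 2, R4, (0, 1))
(4, 2, R7, (1,))
(6, 0, R2, (0, 1))
(9, 0, R8, (0, 1))

bar 0: v0=G3 v1=G4 downbeat P8
bar 1: v0=A3 v1=E5 downbeat P5
bar 2: v0=G3 v1=D4 downbeat P5
bar 3: v0=E3 v1=C4 downbeat m6
bar 4: v0=F3 v1=C4 downbeat P5
bar 5: v0=G3 v1=D4 downbeat P5
bar 6: v0=A3 v1=A4 downbeat P8
bar 7: v0=B3 v1=D4 downbeat m3
bar 8: v0=C4 v1=E4 downbeat M3
bar 9: v0=A3 v1=E4 downbeat P5
bar 10: v0=G3 v1=G4 downbeat P8
  -> R2 @ bar 1 tick 0 v(0, 1): G3/B3 M3 -> A3/E5 P5 similar
  -> R7 @ bar 1 tick 0 v(1,): B3->E5 leap 17st
  -> R2 @ bar 2 tick 0 v(0, 1): A3/A4 P8 -> G3/D4 P5 similar
  -> R4 @ bar 4 tick 2 v(0, 1): F3/B4 TT untreated
  -> R7 @ bar 4 tick 2 v(1,): C4->B4 leap 11st
  -> R2 @ bar 6 tick 0 v(0, 1): G3/D4 P5 -> A3/A4 P8 similar
  -> R8 @ bar 9 tick 0 v(0, 1): penult P5 not 3rd/6th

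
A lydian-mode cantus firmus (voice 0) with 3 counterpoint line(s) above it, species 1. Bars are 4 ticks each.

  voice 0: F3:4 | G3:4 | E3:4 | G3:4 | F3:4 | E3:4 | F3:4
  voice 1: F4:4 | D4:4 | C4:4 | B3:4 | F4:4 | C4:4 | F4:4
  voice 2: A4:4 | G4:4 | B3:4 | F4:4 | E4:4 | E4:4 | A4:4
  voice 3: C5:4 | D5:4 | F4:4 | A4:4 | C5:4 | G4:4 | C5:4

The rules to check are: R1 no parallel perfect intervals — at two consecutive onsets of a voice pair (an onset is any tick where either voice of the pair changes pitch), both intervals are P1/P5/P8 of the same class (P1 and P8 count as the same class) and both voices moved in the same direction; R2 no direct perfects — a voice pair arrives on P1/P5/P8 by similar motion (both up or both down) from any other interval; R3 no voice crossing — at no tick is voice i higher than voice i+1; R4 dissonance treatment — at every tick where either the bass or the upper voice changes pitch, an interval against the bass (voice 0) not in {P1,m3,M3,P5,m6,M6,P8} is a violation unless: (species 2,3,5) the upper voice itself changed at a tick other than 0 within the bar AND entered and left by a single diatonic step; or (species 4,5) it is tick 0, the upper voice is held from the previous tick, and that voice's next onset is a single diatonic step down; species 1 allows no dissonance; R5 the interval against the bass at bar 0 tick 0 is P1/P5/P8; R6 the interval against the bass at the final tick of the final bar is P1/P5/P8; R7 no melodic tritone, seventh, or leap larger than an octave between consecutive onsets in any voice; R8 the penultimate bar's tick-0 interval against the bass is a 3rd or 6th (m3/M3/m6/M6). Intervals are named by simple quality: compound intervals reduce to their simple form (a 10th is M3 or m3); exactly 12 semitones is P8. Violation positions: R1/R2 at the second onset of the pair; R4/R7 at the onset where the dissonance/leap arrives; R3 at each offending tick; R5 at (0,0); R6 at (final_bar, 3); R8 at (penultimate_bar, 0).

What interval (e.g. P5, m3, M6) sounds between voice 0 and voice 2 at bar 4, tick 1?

M7

voice 0=F3 voice 2=E4 -> M7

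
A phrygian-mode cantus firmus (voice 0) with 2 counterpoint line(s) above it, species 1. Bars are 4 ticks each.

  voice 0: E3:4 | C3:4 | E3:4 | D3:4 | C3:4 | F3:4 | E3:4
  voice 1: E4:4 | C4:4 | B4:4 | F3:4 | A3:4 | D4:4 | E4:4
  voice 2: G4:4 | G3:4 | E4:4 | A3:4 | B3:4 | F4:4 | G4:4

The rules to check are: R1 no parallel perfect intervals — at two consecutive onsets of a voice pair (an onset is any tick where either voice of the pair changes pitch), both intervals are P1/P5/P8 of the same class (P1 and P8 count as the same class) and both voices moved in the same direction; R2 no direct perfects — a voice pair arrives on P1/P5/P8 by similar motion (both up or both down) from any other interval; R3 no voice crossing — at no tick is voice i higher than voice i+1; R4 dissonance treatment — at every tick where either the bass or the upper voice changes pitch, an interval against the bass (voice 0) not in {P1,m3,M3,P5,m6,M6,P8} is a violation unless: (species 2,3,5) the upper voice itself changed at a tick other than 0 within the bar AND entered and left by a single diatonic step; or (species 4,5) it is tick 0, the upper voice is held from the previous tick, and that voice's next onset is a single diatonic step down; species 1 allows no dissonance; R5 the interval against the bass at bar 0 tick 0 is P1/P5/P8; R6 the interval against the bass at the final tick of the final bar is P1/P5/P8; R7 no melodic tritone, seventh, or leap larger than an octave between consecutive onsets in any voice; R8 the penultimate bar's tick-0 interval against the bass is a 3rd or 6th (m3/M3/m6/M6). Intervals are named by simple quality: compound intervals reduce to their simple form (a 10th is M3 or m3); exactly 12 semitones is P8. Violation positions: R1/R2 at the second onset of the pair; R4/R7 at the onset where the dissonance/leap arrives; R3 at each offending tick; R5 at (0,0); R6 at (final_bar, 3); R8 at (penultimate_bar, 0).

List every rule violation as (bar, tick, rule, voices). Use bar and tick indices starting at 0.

bar 0: v0=E3 v1=E4 v2=G4 downbeat m3
bar 1: v0=C3 v1=C4 v2=G3 downbeat P5
bar 2: v0=E3 v1=B4 v2=E4 downbeat P8
bar 3: v0=D3 v1=F3 v2=A3 downbeat P5
bar 4: v0=C3 v1=A3 v2=B3 downbeat M7
bar 5: v0=F3 v1=D4 v2=F4 downbeat P8
bar 6: v0=E3 v1=E4 v2=G4 downbeat m3
  -> R5 @ bar 0 tick 0 v(0, 2): opens on m3
  -> R1 @ bar 1 tick 0 v(0, 1): E3/E4 P8 -> C3/C4 P8 similar
  -> R2 @ bar 1 tick 0 v(0, 2): E3/G4 m3 -> C3/G3 P5 similar
  -> R3 @ bar 1 tick 0 v(1, 2): C4 above G3
  -> R3 @ bar 1 tick 1 v(1, 2): C4 above G3
  -> R3 @ bar 1 tick 2 v(1, 2): C4 above G3
  -> R3 @ bar 1 tick 3 v(1, 2): C4 above G3
  -> R2 @ bar 2 tick 0 v(0, 1): C3/C4 P8 -> E3/B4 P5 similar
  -> R2 @ bar 2 tick 0 v(0, 2): C3/G3 P5 -> E3/E4 P8 similar
  -> R2 @ bar 2 tick 0 v(1, 2): C4/G3 P4 -> B4/E4 P5 similar
  -> R3 @ bar 2 tick 0 v(1, 2): B4 above E4
  -> R7 @ bar 2 tick 0 v(1,): C4->B4 leap 11st
  -> R3 @ bar 2 tick 1 v(1, 2): B4 above E4
  -> R3 @ bar 2 tick 2 v(1, 2): B4 above E4
  -> R3 @ bar 2 tick 3 v(1, 2): B4 above E4
  -> R2 @ bar 3 tick 0 v(0, 2): E3/E4 P8 -> D3/A3 P5 similar
  -> R7 @ bar 3 tick 0 v(1,): B4->F3 leap 18st
  -> R4 @ bar 4 tick 0 v(0, 2): C3/B3 M7 untreated
  -> R2 @ bar 5 tick 0 v(0, 2): C3/B3 M7 -> F3/F4 P8 similar
  -> R7 @ bar 5 tick 0 v(2,): B3->F4 leap 6st
  -> R8 @ bar 5 tick 0 v(0, 2): penult P8 not 3rd/6th
  -> R6 @ bar 6 tick 3 v(0, 2): closes on m3

(0, 0, R5, (0, 2))
(1, 0, R1, (0, 1))
(1, 0, R2, (0, 2))
(1, 0, R3, (1, 2))
(1, 1, R3, (1, 2))
(1, 2, R3, (1, 2))
(1, 3, R3, (1, 2))
(2, 0, R2, (0, 1))
(2, 0, R2, (0, 2))
(2, 0, R2, (1, 2))
(2, 0, R3, (1, 2))
(2, 0, R7, (1,))
(2, 1, R3, (1, 2))
(2, 2, R3, (1, 2))
(2, 3, R3, (1, 2))
(3, 0, R2, (0, 2))
(3, 0, R7, (1,))
(4, 0, R4, (0, 2))
(5, 0, R2, (0, 2))
(5, 0, R7, (2,))
(5, 0, R8, (0, 2))
(6, 3, R6, (0, 2))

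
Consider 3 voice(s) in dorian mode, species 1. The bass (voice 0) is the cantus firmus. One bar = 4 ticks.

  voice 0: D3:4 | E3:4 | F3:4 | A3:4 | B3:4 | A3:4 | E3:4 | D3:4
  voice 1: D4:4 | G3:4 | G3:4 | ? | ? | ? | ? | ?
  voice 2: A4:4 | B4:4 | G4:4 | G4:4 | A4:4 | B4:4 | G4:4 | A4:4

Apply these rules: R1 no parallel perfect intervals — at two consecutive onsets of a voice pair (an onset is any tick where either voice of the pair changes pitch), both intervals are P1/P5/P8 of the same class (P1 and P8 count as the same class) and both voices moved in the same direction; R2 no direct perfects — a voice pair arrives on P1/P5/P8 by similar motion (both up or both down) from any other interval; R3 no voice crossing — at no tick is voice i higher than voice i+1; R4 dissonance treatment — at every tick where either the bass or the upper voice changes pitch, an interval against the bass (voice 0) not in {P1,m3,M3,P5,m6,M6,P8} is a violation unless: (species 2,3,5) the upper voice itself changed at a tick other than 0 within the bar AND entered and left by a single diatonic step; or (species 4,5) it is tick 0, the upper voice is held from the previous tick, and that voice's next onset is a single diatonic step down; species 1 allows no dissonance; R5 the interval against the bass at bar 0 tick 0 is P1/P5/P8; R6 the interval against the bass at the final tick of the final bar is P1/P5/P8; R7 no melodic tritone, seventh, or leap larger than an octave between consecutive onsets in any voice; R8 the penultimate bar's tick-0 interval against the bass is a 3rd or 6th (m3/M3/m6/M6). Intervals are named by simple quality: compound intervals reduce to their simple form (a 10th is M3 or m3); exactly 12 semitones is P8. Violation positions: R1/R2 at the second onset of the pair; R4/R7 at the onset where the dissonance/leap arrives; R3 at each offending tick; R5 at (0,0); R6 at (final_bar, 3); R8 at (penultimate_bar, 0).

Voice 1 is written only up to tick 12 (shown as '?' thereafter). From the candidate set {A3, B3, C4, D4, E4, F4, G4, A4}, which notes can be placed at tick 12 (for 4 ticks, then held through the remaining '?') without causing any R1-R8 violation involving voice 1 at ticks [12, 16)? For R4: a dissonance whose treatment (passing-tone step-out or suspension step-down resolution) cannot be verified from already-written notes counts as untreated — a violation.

{C4}

A3: violates R2
B3: violates R4
C4: legal
D4: violates R4
E4: violates R2
F4: violates R7
G4: violates R4
A4: violates R2,R3,R7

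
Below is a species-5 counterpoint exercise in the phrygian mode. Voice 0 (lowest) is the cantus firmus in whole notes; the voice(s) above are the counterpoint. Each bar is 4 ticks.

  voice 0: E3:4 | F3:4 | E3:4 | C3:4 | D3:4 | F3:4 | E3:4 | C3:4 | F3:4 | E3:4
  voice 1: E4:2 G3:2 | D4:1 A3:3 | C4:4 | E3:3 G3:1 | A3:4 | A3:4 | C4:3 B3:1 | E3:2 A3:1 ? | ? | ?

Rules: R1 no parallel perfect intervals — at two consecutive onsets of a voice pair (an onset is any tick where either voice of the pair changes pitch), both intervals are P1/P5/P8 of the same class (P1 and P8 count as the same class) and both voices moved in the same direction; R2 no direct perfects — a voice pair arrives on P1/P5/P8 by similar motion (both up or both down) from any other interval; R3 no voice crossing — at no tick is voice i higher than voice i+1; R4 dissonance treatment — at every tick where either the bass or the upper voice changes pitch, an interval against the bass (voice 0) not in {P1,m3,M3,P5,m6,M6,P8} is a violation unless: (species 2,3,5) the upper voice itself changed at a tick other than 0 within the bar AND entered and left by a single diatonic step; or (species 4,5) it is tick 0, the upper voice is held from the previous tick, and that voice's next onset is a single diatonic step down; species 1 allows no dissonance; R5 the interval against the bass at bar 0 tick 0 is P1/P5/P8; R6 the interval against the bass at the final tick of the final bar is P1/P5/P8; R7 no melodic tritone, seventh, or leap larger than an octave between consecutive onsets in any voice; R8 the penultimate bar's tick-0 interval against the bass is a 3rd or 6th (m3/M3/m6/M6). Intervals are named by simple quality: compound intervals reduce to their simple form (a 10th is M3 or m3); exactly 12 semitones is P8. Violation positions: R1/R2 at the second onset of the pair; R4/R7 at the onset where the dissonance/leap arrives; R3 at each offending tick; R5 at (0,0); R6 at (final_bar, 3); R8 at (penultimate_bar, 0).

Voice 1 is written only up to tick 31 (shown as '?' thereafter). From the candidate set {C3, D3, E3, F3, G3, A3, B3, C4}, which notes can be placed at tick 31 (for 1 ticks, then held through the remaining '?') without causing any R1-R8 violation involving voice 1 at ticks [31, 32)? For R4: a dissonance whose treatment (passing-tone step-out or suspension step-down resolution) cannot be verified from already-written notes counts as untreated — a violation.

{A3, C3, C4, E3, G3}

C3: legal
D3: violates R4
E3: legal
F3: violates R4
G3: legal
A3: legal
B3: violates R4
C4: legal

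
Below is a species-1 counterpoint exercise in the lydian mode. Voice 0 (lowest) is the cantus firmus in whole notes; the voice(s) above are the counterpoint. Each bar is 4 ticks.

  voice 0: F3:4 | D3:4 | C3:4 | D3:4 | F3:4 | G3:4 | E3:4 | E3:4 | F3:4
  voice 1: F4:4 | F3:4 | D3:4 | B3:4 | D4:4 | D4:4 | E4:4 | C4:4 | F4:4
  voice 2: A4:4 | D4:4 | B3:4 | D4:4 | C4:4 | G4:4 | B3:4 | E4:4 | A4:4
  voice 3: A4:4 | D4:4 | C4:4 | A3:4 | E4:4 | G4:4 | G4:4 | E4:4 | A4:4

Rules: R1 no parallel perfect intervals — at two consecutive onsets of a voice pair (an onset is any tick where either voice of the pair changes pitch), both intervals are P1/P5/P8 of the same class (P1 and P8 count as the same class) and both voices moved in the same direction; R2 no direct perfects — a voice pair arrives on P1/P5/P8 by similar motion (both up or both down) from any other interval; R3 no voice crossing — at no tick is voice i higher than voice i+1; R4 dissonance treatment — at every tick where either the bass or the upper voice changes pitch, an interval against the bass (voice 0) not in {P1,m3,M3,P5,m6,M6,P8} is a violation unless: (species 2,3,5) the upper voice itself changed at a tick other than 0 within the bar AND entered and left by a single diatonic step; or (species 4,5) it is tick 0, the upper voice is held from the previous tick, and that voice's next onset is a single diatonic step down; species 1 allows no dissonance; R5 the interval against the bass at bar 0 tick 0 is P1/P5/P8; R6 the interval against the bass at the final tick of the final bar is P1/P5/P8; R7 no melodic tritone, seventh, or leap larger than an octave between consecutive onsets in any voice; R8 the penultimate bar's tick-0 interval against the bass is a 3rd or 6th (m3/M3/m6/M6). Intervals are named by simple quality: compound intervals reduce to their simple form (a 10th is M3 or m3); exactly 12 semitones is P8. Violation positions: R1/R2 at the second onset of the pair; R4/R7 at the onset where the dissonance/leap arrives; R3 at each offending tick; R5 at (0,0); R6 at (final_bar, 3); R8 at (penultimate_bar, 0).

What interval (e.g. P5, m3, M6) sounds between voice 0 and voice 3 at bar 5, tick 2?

P8

voice 0=G3 voice 3=G4 -> P8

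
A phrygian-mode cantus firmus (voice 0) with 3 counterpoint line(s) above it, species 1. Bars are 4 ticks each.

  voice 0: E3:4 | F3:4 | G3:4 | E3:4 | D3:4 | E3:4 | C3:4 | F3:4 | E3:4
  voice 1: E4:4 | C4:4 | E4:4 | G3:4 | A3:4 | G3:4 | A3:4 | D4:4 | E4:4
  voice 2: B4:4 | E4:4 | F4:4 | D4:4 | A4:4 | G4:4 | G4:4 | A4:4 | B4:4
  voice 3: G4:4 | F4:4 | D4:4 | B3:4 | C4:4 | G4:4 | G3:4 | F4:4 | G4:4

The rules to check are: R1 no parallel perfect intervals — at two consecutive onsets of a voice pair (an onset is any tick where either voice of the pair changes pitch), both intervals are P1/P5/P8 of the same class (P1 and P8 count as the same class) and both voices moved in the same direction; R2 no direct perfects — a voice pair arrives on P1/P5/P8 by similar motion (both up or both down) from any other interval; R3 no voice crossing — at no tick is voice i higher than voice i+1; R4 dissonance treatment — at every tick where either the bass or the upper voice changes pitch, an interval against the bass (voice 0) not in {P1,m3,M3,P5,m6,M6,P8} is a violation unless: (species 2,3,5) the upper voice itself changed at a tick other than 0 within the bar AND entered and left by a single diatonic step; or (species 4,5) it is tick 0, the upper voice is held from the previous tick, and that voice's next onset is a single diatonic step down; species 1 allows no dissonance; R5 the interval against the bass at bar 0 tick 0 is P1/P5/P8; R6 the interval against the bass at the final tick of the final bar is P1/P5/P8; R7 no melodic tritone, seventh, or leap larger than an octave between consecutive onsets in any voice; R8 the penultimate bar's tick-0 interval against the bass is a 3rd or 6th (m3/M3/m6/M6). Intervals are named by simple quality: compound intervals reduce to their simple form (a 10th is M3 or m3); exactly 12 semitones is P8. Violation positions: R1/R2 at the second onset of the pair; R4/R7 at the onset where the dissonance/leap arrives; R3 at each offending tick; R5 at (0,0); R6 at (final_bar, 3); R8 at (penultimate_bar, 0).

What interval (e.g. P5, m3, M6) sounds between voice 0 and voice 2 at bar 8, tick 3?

voice 0=E3 voice 2=B4 -> P5

P5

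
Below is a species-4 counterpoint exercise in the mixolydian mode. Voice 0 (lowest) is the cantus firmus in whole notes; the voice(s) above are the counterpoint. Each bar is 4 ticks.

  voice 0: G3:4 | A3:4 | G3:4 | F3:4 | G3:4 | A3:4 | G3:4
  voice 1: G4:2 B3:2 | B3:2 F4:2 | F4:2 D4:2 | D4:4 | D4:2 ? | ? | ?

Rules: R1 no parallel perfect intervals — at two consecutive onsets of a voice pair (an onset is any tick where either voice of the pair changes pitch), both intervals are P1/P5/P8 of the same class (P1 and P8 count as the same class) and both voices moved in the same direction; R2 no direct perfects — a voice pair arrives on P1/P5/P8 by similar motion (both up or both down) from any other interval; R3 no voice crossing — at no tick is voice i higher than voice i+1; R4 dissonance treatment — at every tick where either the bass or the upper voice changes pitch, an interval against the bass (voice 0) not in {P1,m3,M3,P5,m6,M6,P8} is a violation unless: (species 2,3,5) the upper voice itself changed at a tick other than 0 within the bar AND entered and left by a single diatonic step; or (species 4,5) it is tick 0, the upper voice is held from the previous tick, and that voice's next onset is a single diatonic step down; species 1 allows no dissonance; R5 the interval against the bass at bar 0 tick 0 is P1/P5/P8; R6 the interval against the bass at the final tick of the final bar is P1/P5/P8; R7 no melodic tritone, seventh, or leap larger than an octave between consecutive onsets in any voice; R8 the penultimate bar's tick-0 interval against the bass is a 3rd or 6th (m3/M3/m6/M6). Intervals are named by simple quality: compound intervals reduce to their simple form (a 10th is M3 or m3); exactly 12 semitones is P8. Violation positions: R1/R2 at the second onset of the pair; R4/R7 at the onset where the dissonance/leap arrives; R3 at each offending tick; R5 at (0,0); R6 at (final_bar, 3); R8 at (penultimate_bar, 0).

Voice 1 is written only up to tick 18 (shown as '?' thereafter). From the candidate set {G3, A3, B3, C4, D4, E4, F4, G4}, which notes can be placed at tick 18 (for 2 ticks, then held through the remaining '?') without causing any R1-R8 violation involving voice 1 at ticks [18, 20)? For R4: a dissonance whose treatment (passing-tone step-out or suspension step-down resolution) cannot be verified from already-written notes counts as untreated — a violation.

G3: legal
A3: violates R4
B3: legal
C4: violates R4
D4: legal
E4: legal
F4: violates R4
G4: legal

{B3, D4, E4, G3, G4}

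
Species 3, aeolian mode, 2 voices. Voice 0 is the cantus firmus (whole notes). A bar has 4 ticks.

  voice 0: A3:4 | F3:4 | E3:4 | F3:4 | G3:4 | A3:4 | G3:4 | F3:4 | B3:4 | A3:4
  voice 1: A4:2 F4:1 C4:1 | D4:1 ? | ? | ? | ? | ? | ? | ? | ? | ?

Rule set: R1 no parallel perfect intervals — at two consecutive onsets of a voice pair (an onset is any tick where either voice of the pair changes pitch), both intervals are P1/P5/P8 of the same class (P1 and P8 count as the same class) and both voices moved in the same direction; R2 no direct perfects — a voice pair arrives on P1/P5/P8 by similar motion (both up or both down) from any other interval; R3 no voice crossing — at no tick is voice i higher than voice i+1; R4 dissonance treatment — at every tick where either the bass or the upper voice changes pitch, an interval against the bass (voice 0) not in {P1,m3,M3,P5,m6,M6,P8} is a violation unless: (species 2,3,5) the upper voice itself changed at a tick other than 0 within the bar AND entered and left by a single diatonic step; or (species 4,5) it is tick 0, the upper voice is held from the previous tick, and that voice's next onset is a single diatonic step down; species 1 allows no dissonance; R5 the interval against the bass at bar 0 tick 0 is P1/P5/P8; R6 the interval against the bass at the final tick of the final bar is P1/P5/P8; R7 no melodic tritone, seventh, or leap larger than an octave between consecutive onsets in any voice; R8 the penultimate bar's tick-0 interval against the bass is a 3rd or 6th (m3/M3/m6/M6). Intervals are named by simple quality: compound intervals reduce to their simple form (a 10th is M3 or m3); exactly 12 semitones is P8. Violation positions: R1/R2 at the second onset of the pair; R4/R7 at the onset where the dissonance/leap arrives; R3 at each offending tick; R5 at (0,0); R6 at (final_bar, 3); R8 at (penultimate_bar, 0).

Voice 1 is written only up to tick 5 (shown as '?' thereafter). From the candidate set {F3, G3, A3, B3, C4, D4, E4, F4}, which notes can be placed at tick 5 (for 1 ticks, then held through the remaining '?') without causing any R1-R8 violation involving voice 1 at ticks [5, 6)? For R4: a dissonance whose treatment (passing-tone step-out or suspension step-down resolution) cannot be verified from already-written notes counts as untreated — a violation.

F3: legal
G3: violates R4
A3: legal
B3: violates R4
C4: legal
D4: legal
E4: violates R4
F4: legal

{A3, C4, D4, F3, F4}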